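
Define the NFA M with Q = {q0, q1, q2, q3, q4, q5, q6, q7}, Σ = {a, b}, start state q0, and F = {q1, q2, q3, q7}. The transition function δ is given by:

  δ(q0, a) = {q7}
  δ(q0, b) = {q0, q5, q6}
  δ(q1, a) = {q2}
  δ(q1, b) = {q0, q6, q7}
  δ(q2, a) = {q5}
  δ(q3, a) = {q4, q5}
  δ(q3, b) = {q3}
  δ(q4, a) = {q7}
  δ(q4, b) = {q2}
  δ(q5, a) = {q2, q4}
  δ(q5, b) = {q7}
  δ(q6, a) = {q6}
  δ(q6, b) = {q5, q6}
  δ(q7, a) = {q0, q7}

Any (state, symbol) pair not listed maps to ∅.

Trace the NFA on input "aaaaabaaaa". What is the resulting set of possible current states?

Start in {q0}.
Read 'a': {q0} → {q7}.
Read 'a': {q7} → {q0, q7}.
Read 'a': {q0, q7} → {q0, q7}.
Read 'a': {q0, q7} → {q0, q7}.
Read 'a': {q0, q7} → {q0, q7}.
Read 'b': {q0, q7} → {q0, q5, q6}.
Read 'a': {q0, q5, q6} → {q2, q4, q6, q7}.
Read 'a': {q2, q4, q6, q7} → {q0, q5, q6, q7}.
Read 'a': {q0, q5, q6, q7} → {q0, q2, q4, q6, q7}.
Read 'a': {q0, q2, q4, q6, q7} → {q0, q5, q6, q7}.

{q0, q5, q6, q7}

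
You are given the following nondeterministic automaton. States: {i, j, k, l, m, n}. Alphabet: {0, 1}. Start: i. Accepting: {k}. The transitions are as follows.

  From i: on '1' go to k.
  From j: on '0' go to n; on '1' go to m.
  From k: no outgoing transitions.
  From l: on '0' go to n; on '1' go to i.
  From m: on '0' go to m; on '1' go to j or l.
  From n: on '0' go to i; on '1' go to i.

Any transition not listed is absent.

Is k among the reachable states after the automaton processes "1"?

Start in {i}.
Read '1': {i} → {k}.
State k is in {k}.

Yes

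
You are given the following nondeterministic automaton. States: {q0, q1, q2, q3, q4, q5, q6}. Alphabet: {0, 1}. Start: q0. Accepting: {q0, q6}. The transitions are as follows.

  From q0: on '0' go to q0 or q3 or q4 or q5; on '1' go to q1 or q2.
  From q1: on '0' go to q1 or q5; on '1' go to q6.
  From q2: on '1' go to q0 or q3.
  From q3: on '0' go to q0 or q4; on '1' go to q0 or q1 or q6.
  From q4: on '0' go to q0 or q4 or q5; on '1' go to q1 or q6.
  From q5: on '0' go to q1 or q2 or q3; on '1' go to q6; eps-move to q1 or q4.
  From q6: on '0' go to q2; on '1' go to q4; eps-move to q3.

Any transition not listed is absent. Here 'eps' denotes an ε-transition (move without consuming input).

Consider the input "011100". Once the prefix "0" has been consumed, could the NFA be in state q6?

No

Start in {q0}.
Read '0': q0→{q0, q3, q4, q5}; union {q0, q3, q4, q5}; ε-closure = {q0, q1, q3, q4, q5}.
State q6 is not in {q0, q1, q3, q4, q5}.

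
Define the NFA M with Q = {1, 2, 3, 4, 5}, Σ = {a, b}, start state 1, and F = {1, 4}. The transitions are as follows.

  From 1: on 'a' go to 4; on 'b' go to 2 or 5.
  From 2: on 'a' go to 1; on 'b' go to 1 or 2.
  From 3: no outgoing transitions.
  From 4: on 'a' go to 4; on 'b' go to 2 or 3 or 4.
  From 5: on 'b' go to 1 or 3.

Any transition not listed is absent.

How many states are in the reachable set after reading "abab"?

4

Start in {1}.
Read 'a': 1→{4}; now {4}.
Read 'b': 4→{2, 3, 4}; now {2, 3, 4}.
Read 'a': 2→{1}, 3→∅, 4→{4}; now {1, 4}.
Read 'b': 1→{2, 5}, 4→{2, 3, 4}; now {2, 3, 4, 5}.
That set has 4 states.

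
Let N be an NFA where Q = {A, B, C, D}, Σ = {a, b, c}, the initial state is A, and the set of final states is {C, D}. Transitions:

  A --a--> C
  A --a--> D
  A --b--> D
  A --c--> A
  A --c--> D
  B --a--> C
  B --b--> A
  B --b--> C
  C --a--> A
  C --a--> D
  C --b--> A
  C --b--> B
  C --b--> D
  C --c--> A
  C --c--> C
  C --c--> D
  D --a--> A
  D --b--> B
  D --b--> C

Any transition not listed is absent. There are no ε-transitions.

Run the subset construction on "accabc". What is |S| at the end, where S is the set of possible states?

3

Start in {A}.
Read 'a': A→{C, D}; now {C, D}.
Read 'c': C→{A, C, D}, D→∅; now {A, C, D}.
Read 'c': A→{A, D}, C→{A, C, D}, D→∅; now {A, C, D}.
Read 'a': A→{C, D}, C→{A, D}, D→{A}; now {A, C, D}.
Read 'b': A→{D}, C→{A, B, D}, D→{B, C}; now {A, B, C, D}.
Read 'c': A→{A, D}, B→∅, C→{A, C, D}, D→∅; now {A, C, D}.
That set has 3 states.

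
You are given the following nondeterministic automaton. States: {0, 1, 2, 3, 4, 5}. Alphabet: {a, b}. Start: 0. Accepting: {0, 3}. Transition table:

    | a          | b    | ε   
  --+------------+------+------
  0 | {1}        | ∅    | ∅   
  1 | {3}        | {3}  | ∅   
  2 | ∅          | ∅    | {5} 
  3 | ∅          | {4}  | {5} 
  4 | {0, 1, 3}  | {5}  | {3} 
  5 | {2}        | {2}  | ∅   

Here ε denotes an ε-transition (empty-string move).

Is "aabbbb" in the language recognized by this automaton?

Yes

Start in {0}.
Read 'a': {0} → {1}.
Read 'a': {1} → {3, 5}.
Read 'b': {3, 5} → {2, 3, 4, 5}.
Read 'b': {2, 3, 4, 5} → {2, 3, 4, 5}.
Read 'b': {2, 3, 4, 5} → {2, 3, 4, 5}.
Read 'b': {2, 3, 4, 5} → {2, 3, 4, 5}.
The final set {2, 3, 4, 5} contains the accepting state 3.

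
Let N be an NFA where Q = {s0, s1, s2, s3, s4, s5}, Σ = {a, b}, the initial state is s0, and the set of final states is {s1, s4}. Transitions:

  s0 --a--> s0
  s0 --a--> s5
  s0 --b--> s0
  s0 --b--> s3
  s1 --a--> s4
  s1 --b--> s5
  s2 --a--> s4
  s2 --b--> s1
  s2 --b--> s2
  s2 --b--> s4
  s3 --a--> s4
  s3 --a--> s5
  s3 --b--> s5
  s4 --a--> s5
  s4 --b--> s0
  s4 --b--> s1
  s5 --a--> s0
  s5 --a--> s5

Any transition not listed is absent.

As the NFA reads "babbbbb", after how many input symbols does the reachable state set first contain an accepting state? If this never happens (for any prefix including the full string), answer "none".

2

Start in {s0}.
Read 'b': s0→{s0, s3}; now {s0, s3}.
Read 'a': s0→{s0, s5}, s3→{s4, s5}; now {s0, s4, s5}.
None of the earlier sets intersect F, but {s0, s4, s5} does.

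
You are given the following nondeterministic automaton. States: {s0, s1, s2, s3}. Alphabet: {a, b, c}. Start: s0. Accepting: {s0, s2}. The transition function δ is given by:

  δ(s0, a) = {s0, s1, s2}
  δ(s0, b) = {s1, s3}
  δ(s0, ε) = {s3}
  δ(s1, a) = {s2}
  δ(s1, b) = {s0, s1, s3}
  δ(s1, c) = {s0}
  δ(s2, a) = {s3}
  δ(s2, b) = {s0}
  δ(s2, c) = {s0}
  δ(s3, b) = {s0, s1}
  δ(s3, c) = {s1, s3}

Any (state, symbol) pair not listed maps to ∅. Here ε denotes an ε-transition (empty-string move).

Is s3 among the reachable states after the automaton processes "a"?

Start: ε-closure({s0}) = {s0, s3}.
Read 'a': {s0, s3} → {s0, s1, s2, s3}.
State s3 is in {s0, s1, s2, s3}.

Yes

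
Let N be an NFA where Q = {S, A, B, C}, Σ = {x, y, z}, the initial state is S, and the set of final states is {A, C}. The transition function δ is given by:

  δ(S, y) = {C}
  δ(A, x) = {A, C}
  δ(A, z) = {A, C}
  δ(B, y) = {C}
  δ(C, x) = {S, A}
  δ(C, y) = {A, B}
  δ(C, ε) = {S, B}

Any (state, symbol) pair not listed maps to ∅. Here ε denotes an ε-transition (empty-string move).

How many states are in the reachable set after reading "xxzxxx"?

0

Start in {S}.
Read 'x': {S} → ∅.
The set is empty and remains empty for the remaining 5 symbols.
That set has 0 states.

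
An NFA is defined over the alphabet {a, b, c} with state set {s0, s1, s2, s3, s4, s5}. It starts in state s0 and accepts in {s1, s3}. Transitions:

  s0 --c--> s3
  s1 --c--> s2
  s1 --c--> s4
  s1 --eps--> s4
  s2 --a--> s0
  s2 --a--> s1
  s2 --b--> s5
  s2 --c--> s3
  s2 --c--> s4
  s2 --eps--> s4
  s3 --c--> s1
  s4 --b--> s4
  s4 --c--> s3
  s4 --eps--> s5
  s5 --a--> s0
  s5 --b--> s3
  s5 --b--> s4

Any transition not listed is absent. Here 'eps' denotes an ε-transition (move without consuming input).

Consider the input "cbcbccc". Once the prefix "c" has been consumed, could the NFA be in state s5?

No

Start in {s0}.
Read 'c': {s0} → {s3}.
State s5 is not in {s3}.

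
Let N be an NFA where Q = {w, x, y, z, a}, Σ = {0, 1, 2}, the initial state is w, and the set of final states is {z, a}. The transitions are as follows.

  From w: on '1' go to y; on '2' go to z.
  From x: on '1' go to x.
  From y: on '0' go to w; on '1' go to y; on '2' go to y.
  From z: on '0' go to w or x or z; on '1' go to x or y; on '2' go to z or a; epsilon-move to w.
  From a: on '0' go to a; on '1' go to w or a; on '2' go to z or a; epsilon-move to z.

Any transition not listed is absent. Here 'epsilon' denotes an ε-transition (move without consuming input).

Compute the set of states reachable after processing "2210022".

{w, z, a}

Start in {w}.
Read '2': w→{z}; union {z}; ε-closure = {w, z}.
Read '2': w→{z}, z→{z, a}; union {z, a}; ε-closure = {w, z, a}.
Read '1': w→{y}, z→{x, y}, a→{w, a}; union {w, x, y, a}; ε-closure = {w, x, y, z, a}.
Read '0': w→∅, x→∅, y→{w}, z→{w, x, z}, a→{a}; now {w, x, z, a}.
Read '0': w→∅, x→∅, z→{w, x, z}, a→{a}; now {w, x, z, a}.
Read '2': w→{z}, x→∅, z→{z, a}, a→{z, a}; union {z, a}; ε-closure = {w, z, a}.
Read '2': w→{z}, z→{z, a}, a→{z, a}; union {z, a}; ε-closure = {w, z, a}.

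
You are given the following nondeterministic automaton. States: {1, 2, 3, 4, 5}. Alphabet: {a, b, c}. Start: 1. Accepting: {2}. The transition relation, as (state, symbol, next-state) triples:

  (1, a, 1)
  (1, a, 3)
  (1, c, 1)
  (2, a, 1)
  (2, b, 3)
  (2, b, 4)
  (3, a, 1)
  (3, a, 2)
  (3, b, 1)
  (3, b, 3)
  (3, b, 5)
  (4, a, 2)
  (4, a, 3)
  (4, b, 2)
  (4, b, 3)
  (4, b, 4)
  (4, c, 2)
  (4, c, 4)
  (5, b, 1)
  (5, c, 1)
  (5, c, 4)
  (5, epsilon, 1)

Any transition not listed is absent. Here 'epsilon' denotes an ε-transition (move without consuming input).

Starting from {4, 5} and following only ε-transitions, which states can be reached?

Begin with {4, 5}.
ε-move 5 → 1; add 1.

{1, 4, 5}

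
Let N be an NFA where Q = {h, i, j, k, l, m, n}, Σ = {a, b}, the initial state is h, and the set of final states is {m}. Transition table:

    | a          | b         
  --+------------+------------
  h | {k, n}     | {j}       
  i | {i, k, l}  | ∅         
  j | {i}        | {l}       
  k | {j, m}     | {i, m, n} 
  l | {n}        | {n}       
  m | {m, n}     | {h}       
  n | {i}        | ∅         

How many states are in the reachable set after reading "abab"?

Start in {h}.
Read 'a': {h} → {k, n}.
Read 'b': {k, n} → {i, m, n}.
Read 'a': {i, m, n} → {i, k, l, m, n}.
Read 'b': {i, k, l, m, n} → {h, i, m, n}.
That set has 4 states.

4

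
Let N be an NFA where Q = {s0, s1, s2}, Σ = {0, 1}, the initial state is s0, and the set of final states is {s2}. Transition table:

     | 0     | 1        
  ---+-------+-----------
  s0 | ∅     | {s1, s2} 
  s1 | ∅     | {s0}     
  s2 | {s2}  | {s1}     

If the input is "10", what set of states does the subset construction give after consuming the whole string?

Start in {s0}.
Read '1': s0→{s1, s2}; now {s1, s2}.
Read '0': s1→∅, s2→{s2}; now {s2}.

{s2}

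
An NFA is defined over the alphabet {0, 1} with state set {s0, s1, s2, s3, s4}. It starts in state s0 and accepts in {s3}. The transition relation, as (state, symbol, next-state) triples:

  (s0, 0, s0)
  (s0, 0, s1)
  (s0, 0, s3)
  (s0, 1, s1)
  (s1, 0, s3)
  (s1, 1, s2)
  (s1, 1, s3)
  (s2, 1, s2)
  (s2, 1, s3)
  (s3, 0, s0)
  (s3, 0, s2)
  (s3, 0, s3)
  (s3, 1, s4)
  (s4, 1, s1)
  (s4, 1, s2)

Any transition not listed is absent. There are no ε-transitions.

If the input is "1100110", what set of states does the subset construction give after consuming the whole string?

Start in {s0}.
Read '1': {s0} → {s1}.
Read '1': {s1} → {s2, s3}.
Read '0': {s2, s3} → {s0, s2, s3}.
Read '0': {s0, s2, s3} → {s0, s1, s2, s3}.
Read '1': {s0, s1, s2, s3} → {s1, s2, s3, s4}.
Read '1': {s1, s2, s3, s4} → {s1, s2, s3, s4}.
Read '0': {s1, s2, s3, s4} → {s0, s2, s3}.

{s0, s2, s3}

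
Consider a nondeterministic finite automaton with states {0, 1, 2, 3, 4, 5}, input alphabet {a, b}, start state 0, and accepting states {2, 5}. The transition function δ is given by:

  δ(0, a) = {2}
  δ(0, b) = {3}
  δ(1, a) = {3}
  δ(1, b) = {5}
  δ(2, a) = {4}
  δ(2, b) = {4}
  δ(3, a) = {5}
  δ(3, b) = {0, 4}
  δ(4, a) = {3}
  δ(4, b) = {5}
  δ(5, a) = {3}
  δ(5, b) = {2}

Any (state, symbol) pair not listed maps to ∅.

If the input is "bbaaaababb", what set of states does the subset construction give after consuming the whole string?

{2}

Start in {0}.
Read 'b': 0→{3}; now {3}.
Read 'b': 3→{0, 4}; now {0, 4}.
Read 'a': 0→{2}, 4→{3}; now {2, 3}.
Read 'a': 2→{4}, 3→{5}; now {4, 5}.
Read 'a': 4→{3}, 5→{3}; now {3}.
Read 'a': 3→{5}; now {5}.
Read 'b': 5→{2}; now {2}.
Read 'a': 2→{4}; now {4}.
Read 'b': 4→{5}; now {5}.
Read 'b': 5→{2}; now {2}.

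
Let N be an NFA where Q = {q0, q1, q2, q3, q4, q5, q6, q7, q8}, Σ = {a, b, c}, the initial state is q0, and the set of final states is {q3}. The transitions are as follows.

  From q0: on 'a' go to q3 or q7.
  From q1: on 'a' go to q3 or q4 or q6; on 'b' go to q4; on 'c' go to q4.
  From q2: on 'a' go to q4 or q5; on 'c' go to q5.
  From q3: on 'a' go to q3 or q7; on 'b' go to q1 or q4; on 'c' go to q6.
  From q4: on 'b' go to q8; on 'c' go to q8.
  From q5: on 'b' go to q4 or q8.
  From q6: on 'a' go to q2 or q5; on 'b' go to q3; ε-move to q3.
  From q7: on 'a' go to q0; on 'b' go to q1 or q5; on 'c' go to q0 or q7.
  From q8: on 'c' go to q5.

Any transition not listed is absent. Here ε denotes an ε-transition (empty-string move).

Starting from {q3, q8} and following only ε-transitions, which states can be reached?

Begin with {q3, q8}.
No ε-moves leave this set, so the closure equals the set itself.

{q3, q8}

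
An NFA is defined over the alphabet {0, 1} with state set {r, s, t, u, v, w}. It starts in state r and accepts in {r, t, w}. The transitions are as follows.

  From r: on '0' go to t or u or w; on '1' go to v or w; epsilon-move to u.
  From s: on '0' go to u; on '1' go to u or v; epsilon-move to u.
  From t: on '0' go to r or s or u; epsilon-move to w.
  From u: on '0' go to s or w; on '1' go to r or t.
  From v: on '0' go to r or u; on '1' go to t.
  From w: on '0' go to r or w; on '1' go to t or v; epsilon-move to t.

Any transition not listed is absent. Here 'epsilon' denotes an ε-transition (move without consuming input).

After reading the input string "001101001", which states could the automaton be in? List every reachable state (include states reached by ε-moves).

{r, t, u, v, w}

Start: ε-closure({r}) = {r, u}.
Read '0': r→{t, u, w}, u→{s, w}; now {s, t, u, w}.
Read '0': s→{u}, t→{r, s, u}, u→{s, w}, w→{r, w}; union {r, s, u, w}; ε-closure = {r, s, t, u, w}.
Read '1': r→{v, w}, s→{u, v}, t→∅, u→{r, t}, w→{t, v}; now {r, t, u, v, w}.
Read '1': r→{v, w}, t→∅, u→{r, t}, v→{t}, w→{t, v}; union {r, t, v, w}; ε-closure = {r, t, u, v, w}.
Read '0': r→{t, u, w}, t→{r, s, u}, u→{s, w}, v→{r, u}, w→{r, w}; now {r, s, t, u, w}.
Read '1': r→{v, w}, s→{u, v}, t→∅, u→{r, t}, w→{t, v}; now {r, t, u, v, w}.
Read '0': r→{t, u, w}, t→{r, s, u}, u→{s, w}, v→{r, u}, w→{r, w}; now {r, s, t, u, w}.
Read '0': r→{t, u, w}, s→{u}, t→{r, s, u}, u→{s, w}, w→{r, w}; now {r, s, t, u, w}.
Read '1': r→{v, w}, s→{u, v}, t→∅, u→{r, t}, w→{t, v}; now {r, t, u, v, w}.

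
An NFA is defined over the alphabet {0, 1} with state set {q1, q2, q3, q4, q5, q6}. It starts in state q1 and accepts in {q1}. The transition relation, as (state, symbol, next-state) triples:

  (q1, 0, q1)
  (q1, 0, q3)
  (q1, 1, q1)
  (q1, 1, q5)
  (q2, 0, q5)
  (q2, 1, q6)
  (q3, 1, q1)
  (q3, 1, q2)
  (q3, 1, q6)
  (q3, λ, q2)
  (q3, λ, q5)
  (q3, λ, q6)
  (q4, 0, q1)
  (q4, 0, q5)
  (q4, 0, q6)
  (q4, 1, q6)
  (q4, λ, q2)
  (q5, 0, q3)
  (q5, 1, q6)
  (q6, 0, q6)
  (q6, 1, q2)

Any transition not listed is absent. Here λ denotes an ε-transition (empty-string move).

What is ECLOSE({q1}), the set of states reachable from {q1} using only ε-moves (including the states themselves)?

{q1}

Begin with {q1}.
No ε-moves leave this set, so the closure equals the set itself.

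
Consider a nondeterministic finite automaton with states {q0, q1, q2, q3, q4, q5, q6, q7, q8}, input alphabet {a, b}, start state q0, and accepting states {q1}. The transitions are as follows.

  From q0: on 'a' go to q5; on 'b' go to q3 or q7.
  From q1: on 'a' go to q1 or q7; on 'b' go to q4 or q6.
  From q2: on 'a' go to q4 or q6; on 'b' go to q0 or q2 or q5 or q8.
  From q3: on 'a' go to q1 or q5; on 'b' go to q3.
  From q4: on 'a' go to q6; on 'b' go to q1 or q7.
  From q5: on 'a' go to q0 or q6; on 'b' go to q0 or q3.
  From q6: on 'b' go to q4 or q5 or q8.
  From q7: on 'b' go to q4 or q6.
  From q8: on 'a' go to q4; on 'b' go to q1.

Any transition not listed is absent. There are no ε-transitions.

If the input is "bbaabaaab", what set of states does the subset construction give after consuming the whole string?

Start in {q0}.
Read 'b': {q0} → {q3, q7}.
Read 'b': {q3, q7} → {q3, q4, q6}.
Read 'a': {q3, q4, q6} → {q1, q5, q6}.
Read 'a': {q1, q5, q6} → {q0, q1, q6, q7}.
Read 'b': {q0, q1, q6, q7} → {q3, q4, q5, q6, q7, q8}.
Read 'a': {q3, q4, q5, q6, q7, q8} → {q0, q1, q4, q5, q6}.
Read 'a': {q0, q1, q4, q5, q6} → {q0, q1, q5, q6, q7}.
Read 'a': {q0, q1, q5, q6, q7} → {q0, q1, q5, q6, q7}.
Read 'b': {q0, q1, q5, q6, q7} → {q0, q3, q4, q5, q6, q7, q8}.

{q0, q3, q4, q5, q6, q7, q8}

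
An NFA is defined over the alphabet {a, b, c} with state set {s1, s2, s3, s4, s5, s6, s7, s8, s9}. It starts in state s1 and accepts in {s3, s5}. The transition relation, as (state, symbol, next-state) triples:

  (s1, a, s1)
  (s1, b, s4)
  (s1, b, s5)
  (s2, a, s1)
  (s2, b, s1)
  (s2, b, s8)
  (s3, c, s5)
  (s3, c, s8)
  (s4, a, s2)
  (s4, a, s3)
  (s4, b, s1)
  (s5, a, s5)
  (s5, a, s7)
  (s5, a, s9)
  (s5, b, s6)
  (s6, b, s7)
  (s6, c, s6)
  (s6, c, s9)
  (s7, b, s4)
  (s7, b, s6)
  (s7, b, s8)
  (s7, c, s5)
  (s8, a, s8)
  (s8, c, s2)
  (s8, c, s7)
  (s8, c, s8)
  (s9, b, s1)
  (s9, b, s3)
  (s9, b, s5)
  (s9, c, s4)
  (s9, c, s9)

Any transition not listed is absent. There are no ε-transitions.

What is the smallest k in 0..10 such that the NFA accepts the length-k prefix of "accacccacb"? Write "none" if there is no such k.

none

Start in {s1}.
Read 'a': {s1} → {s1}.
Read 'c': {s1} → ∅.
The set is empty and remains empty for the remaining 8 symbols.
No reachable set along the way intersects F.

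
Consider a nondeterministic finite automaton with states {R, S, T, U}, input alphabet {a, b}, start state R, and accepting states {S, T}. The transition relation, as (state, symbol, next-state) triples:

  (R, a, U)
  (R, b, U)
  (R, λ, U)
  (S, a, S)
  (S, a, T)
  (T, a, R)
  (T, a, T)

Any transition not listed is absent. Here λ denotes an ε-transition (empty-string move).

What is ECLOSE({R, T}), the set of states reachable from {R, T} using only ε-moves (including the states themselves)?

Begin with {R, T}.
ε-move R → U; add U.

{R, T, U}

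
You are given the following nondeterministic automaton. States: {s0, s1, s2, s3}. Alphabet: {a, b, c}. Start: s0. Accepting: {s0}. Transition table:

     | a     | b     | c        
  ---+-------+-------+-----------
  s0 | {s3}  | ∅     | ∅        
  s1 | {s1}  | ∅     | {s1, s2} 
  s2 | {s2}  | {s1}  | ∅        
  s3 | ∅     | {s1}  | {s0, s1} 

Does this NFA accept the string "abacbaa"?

No

Start in {s0}.
Read 'a': s0→{s3}; now {s3}.
Read 'b': s3→{s1}; now {s1}.
Read 'a': s1→{s1}; now {s1}.
Read 'c': s1→{s1, s2}; now {s1, s2}.
Read 'b': s1→∅, s2→{s1}; now {s1}.
Read 'a': s1→{s1}; now {s1}.
Read 'a': s1→{s1}; now {s1}.
The final set {s1} contains no accepting state.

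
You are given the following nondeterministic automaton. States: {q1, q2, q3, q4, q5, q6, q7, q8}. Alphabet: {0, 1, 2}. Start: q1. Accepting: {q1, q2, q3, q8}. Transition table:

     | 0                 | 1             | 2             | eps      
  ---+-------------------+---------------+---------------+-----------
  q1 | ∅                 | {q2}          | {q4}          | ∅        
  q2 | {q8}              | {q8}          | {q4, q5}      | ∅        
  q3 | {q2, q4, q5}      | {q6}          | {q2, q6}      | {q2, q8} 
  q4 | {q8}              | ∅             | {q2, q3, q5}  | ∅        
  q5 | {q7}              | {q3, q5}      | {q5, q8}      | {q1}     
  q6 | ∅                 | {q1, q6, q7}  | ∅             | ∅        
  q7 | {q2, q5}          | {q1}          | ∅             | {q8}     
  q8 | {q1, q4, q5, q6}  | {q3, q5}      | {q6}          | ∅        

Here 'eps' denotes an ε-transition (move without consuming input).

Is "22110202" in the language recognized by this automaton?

Start in {q1}.
Read '2': {q1} → {q4}.
Read '2': {q4} → {q1, q2, q3, q5, q8}.
Read '1': {q1, q2, q3, q5, q8} → {q1, q2, q3, q5, q6, q8}.
Read '1': {q1, q2, q3, q5, q6, q8} → {q1, q2, q3, q5, q6, q7, q8}.
Read '0': {q1, q2, q3, q5, q6, q7, q8} → {q1, q2, q4, q5, q6, q7, q8}.
Read '2': {q1, q2, q4, q5, q6, q7, q8} → {q1, q2, q3, q4, q5, q6, q8}.
Read '0': {q1, q2, q3, q4, q5, q6, q8} → {q1, q2, q4, q5, q6, q7, q8}.
Read '2': {q1, q2, q4, q5, q6, q7, q8} → {q1, q2, q3, q4, q5, q6, q8}.
The final set {q1, q2, q3, q4, q5, q6, q8} contains the accepting states q1, q2, q3, q8.

Yes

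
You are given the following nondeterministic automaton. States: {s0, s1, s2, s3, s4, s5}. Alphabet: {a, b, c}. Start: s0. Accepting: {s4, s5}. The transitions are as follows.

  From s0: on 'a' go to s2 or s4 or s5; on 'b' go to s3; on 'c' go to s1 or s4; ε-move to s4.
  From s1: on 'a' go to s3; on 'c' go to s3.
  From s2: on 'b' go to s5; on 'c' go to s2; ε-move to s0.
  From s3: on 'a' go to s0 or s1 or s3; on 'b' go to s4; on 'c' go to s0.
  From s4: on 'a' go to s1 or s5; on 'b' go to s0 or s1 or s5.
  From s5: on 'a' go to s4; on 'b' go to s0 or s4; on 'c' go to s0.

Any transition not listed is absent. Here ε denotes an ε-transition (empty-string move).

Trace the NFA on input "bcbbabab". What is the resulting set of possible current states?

{s0, s1, s3, s4, s5}

Start: ε-closure({s0}) = {s0, s4}.
Read 'b': {s0, s4} → {s0, s1, s3, s4, s5}.
Read 'c': {s0, s1, s3, s4, s5} → {s0, s1, s3, s4}.
Read 'b': {s0, s1, s3, s4} → {s0, s1, s3, s4, s5}.
Read 'b': {s0, s1, s3, s4, s5} → {s0, s1, s3, s4, s5}.
Read 'a': {s0, s1, s3, s4, s5} → {s0, s1, s2, s3, s4, s5}.
Read 'b': {s0, s1, s2, s3, s4, s5} → {s0, s1, s3, s4, s5}.
Read 'a': {s0, s1, s3, s4, s5} → {s0, s1, s2, s3, s4, s5}.
Read 'b': {s0, s1, s2, s3, s4, s5} → {s0, s1, s3, s4, s5}.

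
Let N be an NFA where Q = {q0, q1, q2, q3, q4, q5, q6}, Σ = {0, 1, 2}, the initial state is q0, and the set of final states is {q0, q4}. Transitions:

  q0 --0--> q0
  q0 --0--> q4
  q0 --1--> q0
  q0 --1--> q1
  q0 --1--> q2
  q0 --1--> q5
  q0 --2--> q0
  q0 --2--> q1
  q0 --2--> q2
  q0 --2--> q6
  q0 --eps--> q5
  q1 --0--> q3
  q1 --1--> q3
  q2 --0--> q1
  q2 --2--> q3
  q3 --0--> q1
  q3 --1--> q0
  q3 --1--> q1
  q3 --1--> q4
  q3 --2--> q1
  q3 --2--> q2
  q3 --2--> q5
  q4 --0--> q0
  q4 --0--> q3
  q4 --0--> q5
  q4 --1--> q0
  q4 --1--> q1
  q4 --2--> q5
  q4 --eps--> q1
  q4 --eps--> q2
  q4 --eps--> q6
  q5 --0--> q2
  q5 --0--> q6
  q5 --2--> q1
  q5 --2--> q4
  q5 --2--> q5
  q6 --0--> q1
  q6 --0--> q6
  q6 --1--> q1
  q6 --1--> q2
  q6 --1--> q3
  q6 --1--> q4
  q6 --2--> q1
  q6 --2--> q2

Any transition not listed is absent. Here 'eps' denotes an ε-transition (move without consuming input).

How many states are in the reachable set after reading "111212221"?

7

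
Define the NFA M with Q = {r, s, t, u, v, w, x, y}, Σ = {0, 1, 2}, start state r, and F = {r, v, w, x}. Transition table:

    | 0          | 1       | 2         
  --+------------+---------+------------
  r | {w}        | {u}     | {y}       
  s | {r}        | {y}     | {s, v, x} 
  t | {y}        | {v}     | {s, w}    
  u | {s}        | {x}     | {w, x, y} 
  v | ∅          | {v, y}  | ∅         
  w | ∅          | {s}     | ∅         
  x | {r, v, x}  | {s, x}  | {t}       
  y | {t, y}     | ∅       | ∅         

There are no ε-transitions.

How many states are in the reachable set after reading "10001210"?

5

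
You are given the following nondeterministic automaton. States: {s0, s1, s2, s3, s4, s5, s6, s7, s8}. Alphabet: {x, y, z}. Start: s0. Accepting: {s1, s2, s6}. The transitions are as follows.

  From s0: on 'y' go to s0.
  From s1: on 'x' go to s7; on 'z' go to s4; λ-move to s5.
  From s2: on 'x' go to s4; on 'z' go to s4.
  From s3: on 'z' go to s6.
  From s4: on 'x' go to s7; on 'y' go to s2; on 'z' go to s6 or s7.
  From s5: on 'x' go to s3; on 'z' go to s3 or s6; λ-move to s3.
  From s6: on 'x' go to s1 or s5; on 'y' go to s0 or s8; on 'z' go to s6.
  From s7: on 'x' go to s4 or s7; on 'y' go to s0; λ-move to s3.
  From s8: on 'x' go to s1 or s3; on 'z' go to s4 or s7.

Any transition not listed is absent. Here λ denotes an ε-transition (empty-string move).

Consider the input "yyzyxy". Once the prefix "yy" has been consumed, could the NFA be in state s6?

No

Start in {s0}.
Read 'y': s0→{s0}; now {s0}.
Read 'y': s0→{s0}; now {s0}.
State s6 is not in {s0}.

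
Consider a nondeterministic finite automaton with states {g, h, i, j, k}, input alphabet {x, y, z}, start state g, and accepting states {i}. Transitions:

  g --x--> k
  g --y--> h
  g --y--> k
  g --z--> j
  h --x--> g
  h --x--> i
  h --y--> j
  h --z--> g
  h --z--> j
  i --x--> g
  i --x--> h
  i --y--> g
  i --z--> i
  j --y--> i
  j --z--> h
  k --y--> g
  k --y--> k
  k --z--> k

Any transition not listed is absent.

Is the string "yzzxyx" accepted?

Start in {g}.
Read 'y': {g} → {h, k}.
Read 'z': {h, k} → {g, j, k}.
Read 'z': {g, j, k} → {h, j, k}.
Read 'x': {h, j, k} → {g, i}.
Read 'y': {g, i} → {g, h, k}.
Read 'x': {g, h, k} → {g, i, k}.
The final set {g, i, k} contains the accepting state i.

Yes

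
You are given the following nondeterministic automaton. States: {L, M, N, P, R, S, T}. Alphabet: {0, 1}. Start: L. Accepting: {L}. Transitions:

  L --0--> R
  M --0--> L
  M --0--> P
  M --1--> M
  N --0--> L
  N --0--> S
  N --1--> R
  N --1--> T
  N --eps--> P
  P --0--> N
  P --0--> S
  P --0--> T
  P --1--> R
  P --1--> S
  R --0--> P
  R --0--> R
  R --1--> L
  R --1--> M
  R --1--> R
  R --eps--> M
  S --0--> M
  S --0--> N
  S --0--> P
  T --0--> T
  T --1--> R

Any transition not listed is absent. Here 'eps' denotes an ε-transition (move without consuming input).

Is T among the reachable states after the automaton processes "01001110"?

No

Start in {L}.
Read '0': {L} → {M, R}.
Read '1': {M, R} → {L, M, R}.
Read '0': {L, M, R} → {L, M, P, R}.
Read '0': {L, M, P, R} → {L, M, N, P, R, S, T}.
Read '1': {L, M, N, P, R, S, T} → {L, M, R, S, T}.
Read '1': {L, M, R, S, T} → {L, M, R}.
Read '1': {L, M, R} → {L, M, R}.
Read '0': {L, M, R} → {L, M, P, R}.
State T is not in {L, M, P, R}.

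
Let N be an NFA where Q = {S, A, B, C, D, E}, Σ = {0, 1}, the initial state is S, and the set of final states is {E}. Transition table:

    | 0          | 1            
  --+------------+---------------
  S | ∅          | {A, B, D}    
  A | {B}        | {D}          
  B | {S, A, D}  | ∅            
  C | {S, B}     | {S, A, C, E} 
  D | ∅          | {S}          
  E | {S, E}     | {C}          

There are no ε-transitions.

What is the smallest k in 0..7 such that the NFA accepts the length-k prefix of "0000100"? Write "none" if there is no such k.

none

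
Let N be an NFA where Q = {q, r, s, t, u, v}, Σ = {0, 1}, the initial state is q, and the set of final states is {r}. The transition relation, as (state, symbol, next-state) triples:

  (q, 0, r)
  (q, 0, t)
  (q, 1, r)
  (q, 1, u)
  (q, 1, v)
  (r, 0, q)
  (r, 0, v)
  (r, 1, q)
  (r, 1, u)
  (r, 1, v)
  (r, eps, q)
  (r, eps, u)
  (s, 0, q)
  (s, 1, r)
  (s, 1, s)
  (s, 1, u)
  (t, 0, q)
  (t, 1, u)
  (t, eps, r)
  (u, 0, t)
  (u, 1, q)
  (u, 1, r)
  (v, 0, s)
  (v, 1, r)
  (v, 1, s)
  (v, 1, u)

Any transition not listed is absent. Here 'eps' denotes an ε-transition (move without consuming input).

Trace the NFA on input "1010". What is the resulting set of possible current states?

{q, r, s, t, u, v}

Start in {q}.
Read '1': {q} → {q, r, u, v}.
Read '0': {q, r, u, v} → {q, r, s, t, u, v}.
Read '1': {q, r, s, t, u, v} → {q, r, s, u, v}.
Read '0': {q, r, s, u, v} → {q, r, s, t, u, v}.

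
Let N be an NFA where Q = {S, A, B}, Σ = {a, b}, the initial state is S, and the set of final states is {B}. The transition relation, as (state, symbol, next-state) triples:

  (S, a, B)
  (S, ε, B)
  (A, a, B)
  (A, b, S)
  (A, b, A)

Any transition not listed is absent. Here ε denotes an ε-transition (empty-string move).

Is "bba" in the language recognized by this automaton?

No

Start: ε-closure({S}) = {S, B}.
Read 'b': S→∅, B→∅; now ∅.
The set is empty and remains empty for the remaining 2 symbols.
The final set ∅ contains no accepting state.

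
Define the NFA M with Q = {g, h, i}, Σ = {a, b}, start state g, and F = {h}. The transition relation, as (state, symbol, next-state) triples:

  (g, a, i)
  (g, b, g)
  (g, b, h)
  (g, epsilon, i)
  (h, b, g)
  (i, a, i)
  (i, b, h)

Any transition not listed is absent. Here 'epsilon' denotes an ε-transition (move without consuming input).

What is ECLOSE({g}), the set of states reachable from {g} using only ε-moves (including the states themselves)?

Begin with {g}.
ε-move g → i; add i.

{g, i}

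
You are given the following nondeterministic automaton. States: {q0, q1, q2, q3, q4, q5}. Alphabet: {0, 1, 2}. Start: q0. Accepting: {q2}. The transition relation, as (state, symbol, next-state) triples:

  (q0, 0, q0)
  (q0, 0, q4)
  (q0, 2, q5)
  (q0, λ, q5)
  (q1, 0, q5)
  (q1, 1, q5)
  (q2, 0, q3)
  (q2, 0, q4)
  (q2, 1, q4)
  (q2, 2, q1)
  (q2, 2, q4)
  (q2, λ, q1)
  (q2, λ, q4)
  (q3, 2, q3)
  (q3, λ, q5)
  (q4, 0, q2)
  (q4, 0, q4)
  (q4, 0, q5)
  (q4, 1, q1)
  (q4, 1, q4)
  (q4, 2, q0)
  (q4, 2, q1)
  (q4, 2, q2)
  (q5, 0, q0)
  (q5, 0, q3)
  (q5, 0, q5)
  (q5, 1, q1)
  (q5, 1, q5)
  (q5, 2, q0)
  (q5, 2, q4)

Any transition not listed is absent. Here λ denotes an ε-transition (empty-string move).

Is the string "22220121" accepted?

Start: ε-closure({q0}) = {q0, q5}.
Read '2': {q0, q5} → {q0, q4, q5}.
Read '2': {q0, q4, q5} → {q0, q1, q2, q4, q5}.
Read '2': {q0, q1, q2, q4, q5} → {q0, q1, q2, q4, q5}.
Read '2': {q0, q1, q2, q4, q5} → {q0, q1, q2, q4, q5}.
Read '0': {q0, q1, q2, q4, q5} → {q0, q1, q2, q3, q4, q5}.
Read '1': {q0, q1, q2, q3, q4, q5} → {q1, q4, q5}.
Read '2': {q1, q4, q5} → {q0, q1, q2, q4, q5}.
Read '1': {q0, q1, q2, q4, q5} → {q1, q4, q5}.
The final set {q1, q4, q5} contains no accepting state.

No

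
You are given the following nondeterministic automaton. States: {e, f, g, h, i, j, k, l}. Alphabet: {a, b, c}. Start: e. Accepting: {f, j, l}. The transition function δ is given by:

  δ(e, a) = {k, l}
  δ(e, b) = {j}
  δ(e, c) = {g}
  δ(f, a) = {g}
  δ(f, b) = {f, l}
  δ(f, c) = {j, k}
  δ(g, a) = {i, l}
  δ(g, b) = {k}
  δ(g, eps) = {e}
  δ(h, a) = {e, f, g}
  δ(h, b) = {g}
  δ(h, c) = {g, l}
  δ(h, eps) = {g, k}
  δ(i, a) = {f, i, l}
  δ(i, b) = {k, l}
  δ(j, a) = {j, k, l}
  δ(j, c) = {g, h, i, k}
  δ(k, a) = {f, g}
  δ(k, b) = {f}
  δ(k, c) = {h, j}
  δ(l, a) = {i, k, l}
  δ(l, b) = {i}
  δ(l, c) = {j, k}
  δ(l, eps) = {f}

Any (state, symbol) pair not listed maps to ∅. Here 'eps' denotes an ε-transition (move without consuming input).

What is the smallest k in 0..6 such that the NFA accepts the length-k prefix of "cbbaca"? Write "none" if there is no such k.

2

Start in {e}.
Read 'c': e→{g}; union {g}; ε-closure = {e, g}.
Read 'b': e→{j}, g→{k}; now {j, k}.
None of the earlier sets intersect F, but {j, k} does.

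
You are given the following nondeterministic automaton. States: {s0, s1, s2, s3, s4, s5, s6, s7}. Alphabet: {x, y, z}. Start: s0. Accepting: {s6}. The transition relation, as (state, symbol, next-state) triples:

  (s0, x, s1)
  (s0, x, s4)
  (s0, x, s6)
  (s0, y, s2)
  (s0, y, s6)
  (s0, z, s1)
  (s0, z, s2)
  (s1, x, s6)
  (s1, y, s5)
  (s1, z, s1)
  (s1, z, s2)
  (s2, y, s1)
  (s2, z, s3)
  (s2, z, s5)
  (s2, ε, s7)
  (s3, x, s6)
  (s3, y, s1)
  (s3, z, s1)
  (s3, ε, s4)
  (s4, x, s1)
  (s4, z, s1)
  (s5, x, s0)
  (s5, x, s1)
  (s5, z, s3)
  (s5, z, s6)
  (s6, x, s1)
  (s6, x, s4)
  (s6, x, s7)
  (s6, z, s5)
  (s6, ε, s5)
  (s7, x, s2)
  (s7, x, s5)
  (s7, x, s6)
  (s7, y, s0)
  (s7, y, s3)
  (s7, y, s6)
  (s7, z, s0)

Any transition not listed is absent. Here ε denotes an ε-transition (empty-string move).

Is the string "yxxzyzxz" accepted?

Yes

Start in {s0}.
Read 'y': s0→{s2, s6}; union {s2, s6}; ε-closure = {s2, s5, s6, s7}.
Read 'x': s2→∅, s5→{s0, s1}, s6→{s1, s4, s7}, s7→{s2, s5, s6}; now {s0, s1, s2, s4, s5, s6, s7}.
Read 'x': s0→{s1, s4, s6}, s1→{s6}, s2→∅, s4→{s1}, s5→{s0, s1}, s6→{s1, s4, s7}, s7→{s2, s5, s6}; now {s0, s1, s2, s4, s5, s6, s7}.
Read 'z': s0→{s1, s2}, s1→{s1, s2}, s2→{s3, s5}, s4→{s1}, s5→{s3, s6}, s6→{s5}, s7→{s0}; union {s0, s1, s2, s3, s5, s6}; ε-closure = {s0, s1, s2, s3, s4, s5, s6, s7}.
Read 'y': s0→{s2, s6}, s1→{s5}, s2→{s1}, s3→{s1}, s4→∅, s5→∅, s6→∅, s7→{s0, s3, s6}; union {s0, s1, s2, s3, s5, s6}; ε-closure = {s0, s1, s2, s3, s4, s5, s6, s7}.
Read 'z': s0→{s1, s2}, s1→{s1, s2}, s2→{s3, s5}, s3→{s1}, s4→{s1}, s5→{s3, s6}, s6→{s5}, s7→{s0}; union {s0, s1, s2, s3, s5, s6}; ε-closure = {s0, s1, s2, s3, s4, s5, s6, s7}.
Read 'x': s0→{s1, s4, s6}, s1→{s6}, s2→∅, s3→{s6}, s4→{s1}, s5→{s0, s1}, s6→{s1, s4, s7}, s7→{s2, s5, s6}; now {s0, s1, s2, s4, s5, s6, s7}.
Read 'z': s0→{s1, s2}, s1→{s1, s2}, s2→{s3, s5}, s4→{s1}, s5→{s3, s6}, s6→{s5}, s7→{s0}; union {s0, s1, s2, s3, s5, s6}; ε-closure = {s0, s1, s2, s3, s4, s5, s6, s7}.
The final set {s0, s1, s2, s3, s4, s5, s6, s7} contains the accepting state s6.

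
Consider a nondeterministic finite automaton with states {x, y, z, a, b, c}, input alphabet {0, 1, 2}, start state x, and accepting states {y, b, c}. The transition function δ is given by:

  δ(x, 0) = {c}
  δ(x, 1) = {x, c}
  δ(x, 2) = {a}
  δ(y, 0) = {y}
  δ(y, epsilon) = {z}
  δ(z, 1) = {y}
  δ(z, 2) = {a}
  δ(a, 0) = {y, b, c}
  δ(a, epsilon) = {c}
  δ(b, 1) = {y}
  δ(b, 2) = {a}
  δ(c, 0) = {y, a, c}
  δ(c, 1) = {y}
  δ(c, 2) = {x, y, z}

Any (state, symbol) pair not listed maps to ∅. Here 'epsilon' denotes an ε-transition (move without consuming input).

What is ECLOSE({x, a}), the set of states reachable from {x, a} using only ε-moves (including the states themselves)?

Begin with {x, a}.
ε-move a → c; add c.

{x, a, c}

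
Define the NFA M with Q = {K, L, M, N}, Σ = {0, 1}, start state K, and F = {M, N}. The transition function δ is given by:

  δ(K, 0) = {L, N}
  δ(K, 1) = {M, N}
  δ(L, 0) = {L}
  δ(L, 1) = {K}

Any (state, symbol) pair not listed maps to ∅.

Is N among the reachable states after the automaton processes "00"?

Start in {K}.
Read '0': {K} → {L, N}.
Read '0': {L, N} → {L}.
State N is not in {L}.

No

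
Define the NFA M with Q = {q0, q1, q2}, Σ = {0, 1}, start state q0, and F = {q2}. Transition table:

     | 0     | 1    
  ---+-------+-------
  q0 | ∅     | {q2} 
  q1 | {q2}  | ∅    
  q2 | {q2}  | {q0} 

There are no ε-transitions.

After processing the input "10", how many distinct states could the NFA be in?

Start in {q0}.
Read '1': q0→{q2}; now {q2}.
Read '0': q2→{q2}; now {q2}.
That set has 1 state.

1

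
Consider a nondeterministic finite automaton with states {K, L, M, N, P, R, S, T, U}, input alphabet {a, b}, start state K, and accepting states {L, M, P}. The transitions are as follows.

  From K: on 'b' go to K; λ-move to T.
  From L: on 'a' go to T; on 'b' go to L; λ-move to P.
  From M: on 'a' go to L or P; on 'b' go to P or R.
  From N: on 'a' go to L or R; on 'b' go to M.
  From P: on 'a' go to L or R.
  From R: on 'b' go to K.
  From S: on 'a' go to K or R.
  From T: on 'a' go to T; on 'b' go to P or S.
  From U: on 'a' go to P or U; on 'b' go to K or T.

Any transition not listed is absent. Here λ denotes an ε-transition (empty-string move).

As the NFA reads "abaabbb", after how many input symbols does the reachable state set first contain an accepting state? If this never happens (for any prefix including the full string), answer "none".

Start: ε-closure({K}) = {K, T}.
Read 'a': {K, T} → {T}.
Read 'b': {T} → {P, S}.
None of the earlier sets intersect F, but {P, S} does.

2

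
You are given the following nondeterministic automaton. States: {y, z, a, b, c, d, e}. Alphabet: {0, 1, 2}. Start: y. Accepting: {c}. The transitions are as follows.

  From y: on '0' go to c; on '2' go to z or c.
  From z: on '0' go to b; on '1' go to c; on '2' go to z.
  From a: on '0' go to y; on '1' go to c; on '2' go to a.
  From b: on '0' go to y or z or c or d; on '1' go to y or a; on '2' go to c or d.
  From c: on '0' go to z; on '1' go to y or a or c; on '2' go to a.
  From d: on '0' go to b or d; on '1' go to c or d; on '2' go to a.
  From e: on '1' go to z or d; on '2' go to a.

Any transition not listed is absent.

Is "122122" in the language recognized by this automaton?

Start in {y}.
Read '1': y→∅; now ∅.
The set is empty and remains empty for the remaining 5 symbols.
The final set ∅ contains no accepting state.

No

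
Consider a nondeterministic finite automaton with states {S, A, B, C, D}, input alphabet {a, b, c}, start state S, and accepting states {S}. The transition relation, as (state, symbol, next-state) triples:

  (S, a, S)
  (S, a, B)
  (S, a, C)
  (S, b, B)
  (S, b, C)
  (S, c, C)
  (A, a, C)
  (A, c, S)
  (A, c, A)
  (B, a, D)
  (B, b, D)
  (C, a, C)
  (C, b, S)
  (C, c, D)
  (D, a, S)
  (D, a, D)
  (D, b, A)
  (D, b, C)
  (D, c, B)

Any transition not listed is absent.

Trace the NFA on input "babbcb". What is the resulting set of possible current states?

Start in {S}.
Read 'b': S→{B, C}; now {B, C}.
Read 'a': B→{D}, C→{C}; now {C, D}.
Read 'b': C→{S}, D→{A, C}; now {S, A, C}.
Read 'b': S→{B, C}, A→∅, C→{S}; now {S, B, C}.
Read 'c': S→{C}, B→∅, C→{D}; now {C, D}.
Read 'b': C→{S}, D→{A, C}; now {S, A, C}.

{S, A, C}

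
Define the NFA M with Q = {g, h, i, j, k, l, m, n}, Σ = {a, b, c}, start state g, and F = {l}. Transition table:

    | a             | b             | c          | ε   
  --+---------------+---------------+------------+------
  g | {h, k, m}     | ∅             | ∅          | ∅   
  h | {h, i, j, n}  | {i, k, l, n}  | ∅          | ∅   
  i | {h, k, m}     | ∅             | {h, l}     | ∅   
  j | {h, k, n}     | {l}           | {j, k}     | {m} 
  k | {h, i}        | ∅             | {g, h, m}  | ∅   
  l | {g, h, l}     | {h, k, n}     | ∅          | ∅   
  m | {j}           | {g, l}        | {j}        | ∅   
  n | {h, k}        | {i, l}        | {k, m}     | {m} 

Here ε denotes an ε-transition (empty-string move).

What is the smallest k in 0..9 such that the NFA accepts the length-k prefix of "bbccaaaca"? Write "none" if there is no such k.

none

Start in {g}.
Read 'b': {g} → ∅.
The set is empty and remains empty for the remaining 8 symbols.
No reachable set along the way intersects F.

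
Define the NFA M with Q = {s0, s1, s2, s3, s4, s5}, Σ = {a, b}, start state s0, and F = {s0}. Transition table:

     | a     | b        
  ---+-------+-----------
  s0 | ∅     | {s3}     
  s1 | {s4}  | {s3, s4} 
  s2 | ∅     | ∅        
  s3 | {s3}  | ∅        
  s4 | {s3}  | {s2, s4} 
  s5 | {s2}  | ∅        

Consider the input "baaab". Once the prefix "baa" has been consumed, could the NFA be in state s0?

No

Start in {s0}.
Read 'b': {s0} → {s3}.
Read 'a': {s3} → {s3}.
Read 'a': {s3} → {s3}.
State s0 is not in {s3}.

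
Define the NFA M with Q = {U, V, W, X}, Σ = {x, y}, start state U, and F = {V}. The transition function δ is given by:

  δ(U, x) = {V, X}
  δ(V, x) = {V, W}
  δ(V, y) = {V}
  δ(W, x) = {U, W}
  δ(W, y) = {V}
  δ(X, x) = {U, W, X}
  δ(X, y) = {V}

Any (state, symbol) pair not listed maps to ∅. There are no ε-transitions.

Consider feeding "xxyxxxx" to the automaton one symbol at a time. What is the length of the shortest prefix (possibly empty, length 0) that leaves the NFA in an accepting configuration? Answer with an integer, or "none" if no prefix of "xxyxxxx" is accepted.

Start in {U}.
Read 'x': U→{V, X}; now {V, X}.
None of the earlier sets intersect F, but {V, X} does.

1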